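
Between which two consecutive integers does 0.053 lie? 0 and 1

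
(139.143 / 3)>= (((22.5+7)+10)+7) False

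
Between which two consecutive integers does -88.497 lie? -89 and -88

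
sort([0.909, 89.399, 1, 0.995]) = [0.909, 0.995, 1, 89.399]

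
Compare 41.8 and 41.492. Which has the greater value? 41.8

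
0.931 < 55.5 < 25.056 False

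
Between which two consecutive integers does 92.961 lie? 92 and 93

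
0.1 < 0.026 False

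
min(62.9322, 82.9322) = 62.9322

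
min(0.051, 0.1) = 0.051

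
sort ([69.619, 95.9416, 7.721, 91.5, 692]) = [7.721, 69.619, 91.5, 95.9416, 692]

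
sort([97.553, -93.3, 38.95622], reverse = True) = [97.553, 38.95622, -93.3]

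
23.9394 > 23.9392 True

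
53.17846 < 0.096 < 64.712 False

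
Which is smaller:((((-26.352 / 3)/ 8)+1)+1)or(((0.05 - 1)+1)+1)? ((((-26.352 / 3)/ 8)+1)+1)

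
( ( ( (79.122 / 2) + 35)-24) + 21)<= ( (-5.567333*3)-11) False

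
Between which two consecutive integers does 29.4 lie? 29 and 30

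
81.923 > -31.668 True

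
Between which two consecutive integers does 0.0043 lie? 0 and 1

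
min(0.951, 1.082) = 0.951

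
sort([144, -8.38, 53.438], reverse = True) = [144, 53.438, -8.38]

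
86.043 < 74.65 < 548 False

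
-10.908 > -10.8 False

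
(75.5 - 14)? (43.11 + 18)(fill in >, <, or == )>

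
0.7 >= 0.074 True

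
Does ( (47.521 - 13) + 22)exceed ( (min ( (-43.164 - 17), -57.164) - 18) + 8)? Yes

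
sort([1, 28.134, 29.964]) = [1, 28.134, 29.964]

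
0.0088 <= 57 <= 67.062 True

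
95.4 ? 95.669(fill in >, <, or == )<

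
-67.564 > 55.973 False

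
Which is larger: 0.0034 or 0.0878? 0.0878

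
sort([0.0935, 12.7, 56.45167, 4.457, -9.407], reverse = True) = [56.45167, 12.7, 4.457, 0.0935, -9.407]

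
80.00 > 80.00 False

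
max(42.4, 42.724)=42.724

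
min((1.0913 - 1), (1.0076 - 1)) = 0.0076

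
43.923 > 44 False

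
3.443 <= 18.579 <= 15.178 False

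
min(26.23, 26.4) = 26.23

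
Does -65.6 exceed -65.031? No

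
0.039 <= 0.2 True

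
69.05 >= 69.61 False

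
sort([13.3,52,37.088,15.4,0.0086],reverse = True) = [52,37.088,15.4,13.3,0.0086]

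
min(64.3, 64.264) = 64.264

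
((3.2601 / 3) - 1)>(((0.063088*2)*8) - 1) True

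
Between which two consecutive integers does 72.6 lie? 72 and 73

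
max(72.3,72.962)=72.962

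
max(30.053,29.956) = 30.053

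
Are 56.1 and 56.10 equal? Yes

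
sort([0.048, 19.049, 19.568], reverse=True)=[19.568, 19.049, 0.048]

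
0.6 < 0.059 False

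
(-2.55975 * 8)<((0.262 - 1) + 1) True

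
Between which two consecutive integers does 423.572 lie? 423 and 424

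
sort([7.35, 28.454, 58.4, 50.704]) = [7.35, 28.454, 50.704, 58.4]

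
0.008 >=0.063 False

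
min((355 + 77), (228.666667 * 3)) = 432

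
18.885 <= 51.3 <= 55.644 True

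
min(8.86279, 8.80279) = 8.80279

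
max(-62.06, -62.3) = -62.06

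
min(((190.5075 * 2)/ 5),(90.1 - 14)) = 76.1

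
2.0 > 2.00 False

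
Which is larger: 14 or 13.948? 14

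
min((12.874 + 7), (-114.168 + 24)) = -90.168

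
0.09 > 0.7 False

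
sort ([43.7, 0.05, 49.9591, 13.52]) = [0.05, 13.52, 43.7, 49.9591]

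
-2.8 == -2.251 False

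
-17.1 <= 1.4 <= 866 True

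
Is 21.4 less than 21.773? Yes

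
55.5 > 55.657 False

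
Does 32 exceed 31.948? Yes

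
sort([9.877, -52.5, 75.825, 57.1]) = [-52.5, 9.877, 57.1, 75.825]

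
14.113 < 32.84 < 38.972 True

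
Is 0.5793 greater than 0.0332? Yes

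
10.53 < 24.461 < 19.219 False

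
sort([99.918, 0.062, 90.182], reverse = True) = [99.918, 90.182, 0.062]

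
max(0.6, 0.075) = 0.6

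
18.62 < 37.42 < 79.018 True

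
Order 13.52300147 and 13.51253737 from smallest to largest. 13.51253737, 13.52300147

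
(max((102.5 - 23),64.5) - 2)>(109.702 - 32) False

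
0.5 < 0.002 False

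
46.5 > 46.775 False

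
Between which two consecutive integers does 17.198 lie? 17 and 18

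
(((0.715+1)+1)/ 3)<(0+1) True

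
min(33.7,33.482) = 33.482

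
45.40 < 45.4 False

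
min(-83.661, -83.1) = -83.661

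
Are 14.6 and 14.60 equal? Yes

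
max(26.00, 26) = 26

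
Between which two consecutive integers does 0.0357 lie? 0 and 1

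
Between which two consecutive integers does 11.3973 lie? 11 and 12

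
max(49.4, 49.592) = 49.592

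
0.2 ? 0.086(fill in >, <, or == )>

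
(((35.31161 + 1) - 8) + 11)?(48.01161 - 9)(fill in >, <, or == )>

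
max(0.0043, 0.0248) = 0.0248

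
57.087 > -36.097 True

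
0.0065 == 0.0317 False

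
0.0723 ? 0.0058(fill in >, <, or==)>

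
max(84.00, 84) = 84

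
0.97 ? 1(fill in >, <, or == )<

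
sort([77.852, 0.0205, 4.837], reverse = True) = [77.852, 4.837, 0.0205]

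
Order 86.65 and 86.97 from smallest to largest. 86.65, 86.97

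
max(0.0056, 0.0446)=0.0446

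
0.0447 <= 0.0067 False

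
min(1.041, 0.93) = 0.93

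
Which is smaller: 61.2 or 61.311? 61.2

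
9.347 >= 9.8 False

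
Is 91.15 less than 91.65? Yes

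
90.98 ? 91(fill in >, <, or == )<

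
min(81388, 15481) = 15481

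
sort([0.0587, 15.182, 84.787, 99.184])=[0.0587, 15.182, 84.787, 99.184]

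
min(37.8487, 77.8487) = 37.8487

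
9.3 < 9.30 False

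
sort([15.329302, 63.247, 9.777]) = [9.777, 15.329302, 63.247]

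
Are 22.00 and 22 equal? Yes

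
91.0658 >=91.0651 True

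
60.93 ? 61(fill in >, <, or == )<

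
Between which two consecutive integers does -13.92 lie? -14 and -13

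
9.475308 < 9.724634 True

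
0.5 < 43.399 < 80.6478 True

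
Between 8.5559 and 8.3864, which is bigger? 8.5559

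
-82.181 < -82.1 True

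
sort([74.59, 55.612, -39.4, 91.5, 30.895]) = [-39.4, 30.895, 55.612, 74.59, 91.5]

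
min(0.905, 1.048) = 0.905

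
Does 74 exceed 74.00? No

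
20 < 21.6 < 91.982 True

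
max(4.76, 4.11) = 4.76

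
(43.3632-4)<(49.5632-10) True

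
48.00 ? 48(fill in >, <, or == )==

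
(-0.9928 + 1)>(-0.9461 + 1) False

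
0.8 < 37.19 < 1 False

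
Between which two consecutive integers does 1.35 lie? 1 and 2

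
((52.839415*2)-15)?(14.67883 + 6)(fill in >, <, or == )>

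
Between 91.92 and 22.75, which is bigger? 91.92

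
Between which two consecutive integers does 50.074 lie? 50 and 51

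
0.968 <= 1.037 True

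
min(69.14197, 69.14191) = 69.14191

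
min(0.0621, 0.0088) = 0.0088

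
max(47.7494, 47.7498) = 47.7498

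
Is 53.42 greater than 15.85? Yes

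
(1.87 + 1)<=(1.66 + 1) False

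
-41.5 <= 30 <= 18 False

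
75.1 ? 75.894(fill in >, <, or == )<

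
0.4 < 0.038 False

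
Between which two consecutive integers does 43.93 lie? 43 and 44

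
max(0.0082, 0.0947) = 0.0947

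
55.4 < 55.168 False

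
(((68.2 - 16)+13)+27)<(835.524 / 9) True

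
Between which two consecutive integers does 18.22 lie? 18 and 19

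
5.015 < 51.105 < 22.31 False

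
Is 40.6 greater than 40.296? Yes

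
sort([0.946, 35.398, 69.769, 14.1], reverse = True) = [69.769, 35.398, 14.1, 0.946]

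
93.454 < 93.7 True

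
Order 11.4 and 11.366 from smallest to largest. 11.366, 11.4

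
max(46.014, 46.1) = 46.1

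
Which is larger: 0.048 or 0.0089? 0.048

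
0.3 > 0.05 True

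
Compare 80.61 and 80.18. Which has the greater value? 80.61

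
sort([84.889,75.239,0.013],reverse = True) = [84.889,75.239,0.013]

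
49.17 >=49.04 True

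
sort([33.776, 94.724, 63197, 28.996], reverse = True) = [63197, 94.724, 33.776, 28.996]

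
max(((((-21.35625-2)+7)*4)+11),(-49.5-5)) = -54.425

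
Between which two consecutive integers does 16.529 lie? 16 and 17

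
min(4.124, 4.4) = 4.124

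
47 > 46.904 True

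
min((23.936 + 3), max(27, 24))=26.936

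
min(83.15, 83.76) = 83.15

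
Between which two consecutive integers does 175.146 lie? 175 and 176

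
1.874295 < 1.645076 False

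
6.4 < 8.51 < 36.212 True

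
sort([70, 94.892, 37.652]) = [37.652, 70, 94.892]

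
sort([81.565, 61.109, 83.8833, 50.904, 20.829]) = [20.829, 50.904, 61.109, 81.565, 83.8833]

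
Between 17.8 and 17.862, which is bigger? 17.862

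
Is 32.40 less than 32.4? No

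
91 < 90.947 False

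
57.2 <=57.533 True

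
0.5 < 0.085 False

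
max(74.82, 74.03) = 74.82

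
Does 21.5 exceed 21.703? No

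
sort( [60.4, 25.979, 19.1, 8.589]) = [8.589, 19.1, 25.979, 60.4]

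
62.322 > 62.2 True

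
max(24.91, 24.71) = 24.91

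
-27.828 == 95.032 False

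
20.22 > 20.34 False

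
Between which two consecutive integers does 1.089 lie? 1 and 2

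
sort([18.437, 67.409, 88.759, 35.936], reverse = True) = [88.759, 67.409, 35.936, 18.437]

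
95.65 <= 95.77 True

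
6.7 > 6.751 False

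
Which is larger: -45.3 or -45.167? -45.167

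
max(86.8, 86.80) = 86.80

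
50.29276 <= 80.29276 True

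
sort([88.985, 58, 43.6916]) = [43.6916, 58, 88.985]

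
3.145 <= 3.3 True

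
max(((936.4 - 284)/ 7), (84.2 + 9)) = 93.2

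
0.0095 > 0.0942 False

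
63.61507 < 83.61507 True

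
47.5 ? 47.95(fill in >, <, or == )<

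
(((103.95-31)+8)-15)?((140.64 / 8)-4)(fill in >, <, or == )>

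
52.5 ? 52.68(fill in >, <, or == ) <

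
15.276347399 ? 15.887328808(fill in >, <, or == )<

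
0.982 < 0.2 False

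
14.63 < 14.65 True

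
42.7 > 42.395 True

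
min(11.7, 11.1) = 11.1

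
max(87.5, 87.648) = 87.648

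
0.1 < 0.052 False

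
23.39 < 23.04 False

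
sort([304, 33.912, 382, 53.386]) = [33.912, 53.386, 304, 382]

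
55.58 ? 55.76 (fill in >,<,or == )<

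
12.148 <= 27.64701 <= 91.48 True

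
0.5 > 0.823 False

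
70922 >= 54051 True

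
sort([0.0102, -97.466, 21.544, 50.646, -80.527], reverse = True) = [50.646, 21.544, 0.0102, -80.527, -97.466]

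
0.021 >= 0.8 False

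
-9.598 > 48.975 False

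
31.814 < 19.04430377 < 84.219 False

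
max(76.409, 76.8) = 76.8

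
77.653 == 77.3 False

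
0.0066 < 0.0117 True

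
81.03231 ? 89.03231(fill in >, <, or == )<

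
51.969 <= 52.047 True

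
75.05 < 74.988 False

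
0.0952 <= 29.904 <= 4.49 False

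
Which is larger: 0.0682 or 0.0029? 0.0682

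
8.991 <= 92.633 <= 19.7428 False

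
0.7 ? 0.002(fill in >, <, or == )>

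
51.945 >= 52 False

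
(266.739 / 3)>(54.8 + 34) True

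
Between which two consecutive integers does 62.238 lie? 62 and 63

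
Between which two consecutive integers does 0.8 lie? 0 and 1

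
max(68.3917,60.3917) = 68.3917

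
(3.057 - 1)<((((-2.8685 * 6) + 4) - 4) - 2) False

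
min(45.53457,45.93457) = 45.53457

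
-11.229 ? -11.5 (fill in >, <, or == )>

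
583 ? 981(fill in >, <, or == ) <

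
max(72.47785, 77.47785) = 77.47785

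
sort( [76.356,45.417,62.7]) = [45.417,62.7,76.356]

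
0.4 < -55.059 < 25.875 False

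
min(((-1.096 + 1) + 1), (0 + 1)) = 0.904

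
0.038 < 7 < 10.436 True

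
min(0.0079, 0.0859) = 0.0079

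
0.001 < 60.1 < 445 True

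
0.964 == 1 False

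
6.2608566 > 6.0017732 True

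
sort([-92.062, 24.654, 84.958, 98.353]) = [-92.062, 24.654, 84.958, 98.353]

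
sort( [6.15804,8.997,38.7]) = [6.15804,8.997,38.7]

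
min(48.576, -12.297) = -12.297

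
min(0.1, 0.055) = 0.055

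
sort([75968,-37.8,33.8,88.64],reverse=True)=[75968,88.64,33.8,-37.8]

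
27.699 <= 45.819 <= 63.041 True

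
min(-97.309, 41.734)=-97.309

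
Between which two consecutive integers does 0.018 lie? 0 and 1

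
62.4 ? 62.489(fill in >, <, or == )<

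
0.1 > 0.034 True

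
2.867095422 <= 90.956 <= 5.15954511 False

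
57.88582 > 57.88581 True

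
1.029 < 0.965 False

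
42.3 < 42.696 True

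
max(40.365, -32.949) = 40.365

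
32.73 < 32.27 False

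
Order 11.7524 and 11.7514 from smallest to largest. 11.7514, 11.7524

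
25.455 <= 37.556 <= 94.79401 True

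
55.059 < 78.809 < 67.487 False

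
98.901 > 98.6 True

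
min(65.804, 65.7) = 65.7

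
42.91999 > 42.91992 True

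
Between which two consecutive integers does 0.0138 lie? 0 and 1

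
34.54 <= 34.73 True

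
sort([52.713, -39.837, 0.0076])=[-39.837, 0.0076, 52.713]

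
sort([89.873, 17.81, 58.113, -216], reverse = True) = [89.873, 58.113, 17.81, -216]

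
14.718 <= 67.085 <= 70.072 True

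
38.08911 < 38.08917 True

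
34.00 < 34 False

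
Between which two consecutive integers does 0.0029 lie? 0 and 1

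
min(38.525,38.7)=38.525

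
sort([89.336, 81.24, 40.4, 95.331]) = [40.4, 81.24, 89.336, 95.331]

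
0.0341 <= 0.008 False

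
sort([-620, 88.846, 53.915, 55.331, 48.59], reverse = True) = [88.846, 55.331, 53.915, 48.59, -620]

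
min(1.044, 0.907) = 0.907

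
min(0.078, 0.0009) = 0.0009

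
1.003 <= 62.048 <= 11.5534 False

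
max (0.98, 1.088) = 1.088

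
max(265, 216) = 265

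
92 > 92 False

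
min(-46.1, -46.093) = -46.1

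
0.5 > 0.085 True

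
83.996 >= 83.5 True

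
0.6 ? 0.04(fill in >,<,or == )>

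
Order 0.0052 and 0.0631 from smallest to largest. 0.0052,0.0631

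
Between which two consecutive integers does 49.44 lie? 49 and 50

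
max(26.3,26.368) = 26.368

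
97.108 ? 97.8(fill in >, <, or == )<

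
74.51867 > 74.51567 True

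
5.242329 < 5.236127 False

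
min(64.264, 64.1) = 64.1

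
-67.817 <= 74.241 True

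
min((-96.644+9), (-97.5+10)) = -87.644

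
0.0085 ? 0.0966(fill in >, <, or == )<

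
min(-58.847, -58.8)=-58.847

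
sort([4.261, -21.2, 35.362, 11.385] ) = [-21.2, 4.261, 11.385, 35.362]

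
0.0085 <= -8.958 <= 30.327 False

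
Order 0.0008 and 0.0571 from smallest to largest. 0.0008, 0.0571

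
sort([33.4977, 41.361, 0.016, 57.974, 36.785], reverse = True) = [57.974, 41.361, 36.785, 33.4977, 0.016]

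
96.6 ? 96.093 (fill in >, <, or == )>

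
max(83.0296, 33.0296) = 83.0296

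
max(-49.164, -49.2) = -49.164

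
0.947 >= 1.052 False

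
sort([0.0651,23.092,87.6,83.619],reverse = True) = [87.6,83.619,23.092,0.0651]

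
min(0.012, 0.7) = 0.012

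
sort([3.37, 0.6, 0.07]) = [0.07, 0.6, 3.37]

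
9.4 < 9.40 False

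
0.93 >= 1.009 False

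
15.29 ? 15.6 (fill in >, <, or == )<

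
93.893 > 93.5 True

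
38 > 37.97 True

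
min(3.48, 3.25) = 3.25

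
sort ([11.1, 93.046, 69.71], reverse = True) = [93.046, 69.71, 11.1]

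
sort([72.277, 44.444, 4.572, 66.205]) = [4.572, 44.444, 66.205, 72.277]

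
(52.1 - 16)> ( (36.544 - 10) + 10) False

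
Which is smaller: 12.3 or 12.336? 12.3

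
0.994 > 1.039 False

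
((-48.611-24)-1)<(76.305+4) True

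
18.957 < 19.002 True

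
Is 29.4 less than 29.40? No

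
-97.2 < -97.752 False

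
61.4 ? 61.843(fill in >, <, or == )<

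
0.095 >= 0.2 False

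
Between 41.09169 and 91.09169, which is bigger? 91.09169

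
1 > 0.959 True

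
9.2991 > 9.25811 True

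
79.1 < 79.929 True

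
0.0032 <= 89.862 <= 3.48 False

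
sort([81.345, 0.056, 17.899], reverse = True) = [81.345, 17.899, 0.056]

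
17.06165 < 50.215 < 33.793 False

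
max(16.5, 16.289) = 16.5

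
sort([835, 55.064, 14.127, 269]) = [14.127, 55.064, 269, 835]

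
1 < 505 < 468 False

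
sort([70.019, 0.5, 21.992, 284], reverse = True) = [284, 70.019, 21.992, 0.5]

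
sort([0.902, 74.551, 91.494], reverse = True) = [91.494, 74.551, 0.902]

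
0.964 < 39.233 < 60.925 True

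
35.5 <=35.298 False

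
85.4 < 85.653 True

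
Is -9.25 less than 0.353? Yes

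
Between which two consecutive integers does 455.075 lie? 455 and 456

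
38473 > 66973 False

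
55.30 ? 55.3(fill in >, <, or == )==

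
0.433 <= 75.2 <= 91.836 True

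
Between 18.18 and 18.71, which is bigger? 18.71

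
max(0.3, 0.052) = 0.3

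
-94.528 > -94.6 True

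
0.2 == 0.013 False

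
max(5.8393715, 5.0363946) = 5.8393715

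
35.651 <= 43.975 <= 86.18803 True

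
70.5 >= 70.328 True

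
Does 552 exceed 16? Yes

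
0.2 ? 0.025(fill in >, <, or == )>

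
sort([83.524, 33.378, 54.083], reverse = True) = [83.524, 54.083, 33.378]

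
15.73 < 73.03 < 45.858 False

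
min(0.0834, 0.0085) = 0.0085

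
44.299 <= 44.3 True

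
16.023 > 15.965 True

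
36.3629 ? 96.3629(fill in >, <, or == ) <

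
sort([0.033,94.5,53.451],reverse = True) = [94.5,53.451,0.033]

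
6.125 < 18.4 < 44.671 True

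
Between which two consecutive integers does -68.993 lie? -69 and -68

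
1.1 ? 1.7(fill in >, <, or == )<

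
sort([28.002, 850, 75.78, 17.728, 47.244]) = [17.728, 28.002, 47.244, 75.78, 850]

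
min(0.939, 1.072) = 0.939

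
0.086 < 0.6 True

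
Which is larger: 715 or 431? 715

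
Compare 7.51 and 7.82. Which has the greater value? 7.82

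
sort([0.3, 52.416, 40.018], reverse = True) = [52.416, 40.018, 0.3]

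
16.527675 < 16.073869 False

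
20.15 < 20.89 True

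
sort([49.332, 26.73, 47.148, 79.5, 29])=[26.73, 29, 47.148, 49.332, 79.5]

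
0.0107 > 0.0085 True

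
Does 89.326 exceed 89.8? No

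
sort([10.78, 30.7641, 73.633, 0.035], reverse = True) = [73.633, 30.7641, 10.78, 0.035]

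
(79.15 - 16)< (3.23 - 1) False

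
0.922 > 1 False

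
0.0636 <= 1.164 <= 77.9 True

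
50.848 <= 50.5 False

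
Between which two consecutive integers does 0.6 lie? 0 and 1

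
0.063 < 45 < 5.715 False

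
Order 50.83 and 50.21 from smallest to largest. 50.21, 50.83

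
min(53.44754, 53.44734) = 53.44734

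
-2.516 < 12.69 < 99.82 True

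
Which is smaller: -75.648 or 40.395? -75.648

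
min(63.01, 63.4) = 63.01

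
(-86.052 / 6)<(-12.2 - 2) True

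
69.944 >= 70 False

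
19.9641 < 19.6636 False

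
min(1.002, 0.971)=0.971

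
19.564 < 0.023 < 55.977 False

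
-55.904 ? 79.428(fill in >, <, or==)<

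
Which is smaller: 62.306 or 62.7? 62.306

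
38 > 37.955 True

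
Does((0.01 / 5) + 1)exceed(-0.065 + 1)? Yes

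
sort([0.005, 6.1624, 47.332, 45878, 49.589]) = [0.005, 6.1624, 47.332, 49.589, 45878]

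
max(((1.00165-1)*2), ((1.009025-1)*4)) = 0.0361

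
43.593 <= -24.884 False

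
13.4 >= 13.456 False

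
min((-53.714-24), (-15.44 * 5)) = -77.714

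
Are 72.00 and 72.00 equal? Yes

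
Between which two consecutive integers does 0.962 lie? 0 and 1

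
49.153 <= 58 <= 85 True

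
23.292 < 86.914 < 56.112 False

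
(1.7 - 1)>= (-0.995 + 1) True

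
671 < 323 False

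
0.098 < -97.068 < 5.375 False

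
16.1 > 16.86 False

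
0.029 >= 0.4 False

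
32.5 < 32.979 True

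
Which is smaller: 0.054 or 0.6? 0.054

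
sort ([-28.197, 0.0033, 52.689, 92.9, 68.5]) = [-28.197, 0.0033, 52.689, 68.5, 92.9]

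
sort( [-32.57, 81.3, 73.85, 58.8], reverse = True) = [81.3, 73.85, 58.8, -32.57]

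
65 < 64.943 False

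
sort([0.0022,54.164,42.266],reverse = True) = [54.164,42.266,0.0022]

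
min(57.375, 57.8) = 57.375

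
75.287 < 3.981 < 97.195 False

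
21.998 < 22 True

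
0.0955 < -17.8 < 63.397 False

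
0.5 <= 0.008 False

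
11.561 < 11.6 True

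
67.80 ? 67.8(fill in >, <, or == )==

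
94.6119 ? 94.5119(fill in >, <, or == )>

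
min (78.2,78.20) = 78.2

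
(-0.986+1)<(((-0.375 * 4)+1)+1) True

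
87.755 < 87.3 False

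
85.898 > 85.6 True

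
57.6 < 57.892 True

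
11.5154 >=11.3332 True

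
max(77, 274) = 274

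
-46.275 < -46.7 False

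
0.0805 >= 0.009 True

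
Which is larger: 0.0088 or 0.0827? 0.0827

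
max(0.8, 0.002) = 0.8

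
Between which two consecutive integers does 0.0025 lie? 0 and 1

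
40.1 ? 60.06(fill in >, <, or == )<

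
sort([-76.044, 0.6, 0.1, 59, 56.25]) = [-76.044, 0.1, 0.6, 56.25, 59]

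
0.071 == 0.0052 False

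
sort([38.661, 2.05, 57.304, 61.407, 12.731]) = [2.05, 12.731, 38.661, 57.304, 61.407]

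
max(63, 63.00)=63.00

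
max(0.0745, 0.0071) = 0.0745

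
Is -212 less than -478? No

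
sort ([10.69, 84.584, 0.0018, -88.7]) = [-88.7, 0.0018, 10.69, 84.584]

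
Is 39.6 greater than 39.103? Yes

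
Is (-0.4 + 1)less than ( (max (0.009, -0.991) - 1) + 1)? No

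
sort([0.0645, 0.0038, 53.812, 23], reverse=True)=[53.812, 23, 0.0645, 0.0038]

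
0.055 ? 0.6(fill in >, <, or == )<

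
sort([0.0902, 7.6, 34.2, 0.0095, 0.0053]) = [0.0053, 0.0095, 0.0902, 7.6, 34.2]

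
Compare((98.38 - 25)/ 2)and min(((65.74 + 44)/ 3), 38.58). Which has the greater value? ((98.38 - 25)/ 2)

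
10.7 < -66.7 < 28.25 False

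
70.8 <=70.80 True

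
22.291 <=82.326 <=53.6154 False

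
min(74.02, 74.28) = 74.02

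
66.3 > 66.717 False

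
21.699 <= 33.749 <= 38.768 True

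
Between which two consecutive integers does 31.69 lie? 31 and 32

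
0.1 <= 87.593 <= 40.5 False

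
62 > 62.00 False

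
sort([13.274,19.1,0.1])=[0.1,13.274,19.1]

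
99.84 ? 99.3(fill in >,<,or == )>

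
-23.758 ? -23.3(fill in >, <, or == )<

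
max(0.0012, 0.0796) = 0.0796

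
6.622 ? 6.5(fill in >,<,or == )>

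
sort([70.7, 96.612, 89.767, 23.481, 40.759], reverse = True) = [96.612, 89.767, 70.7, 40.759, 23.481]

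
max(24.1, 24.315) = 24.315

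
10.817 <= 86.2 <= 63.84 False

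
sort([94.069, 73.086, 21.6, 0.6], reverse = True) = [94.069, 73.086, 21.6, 0.6]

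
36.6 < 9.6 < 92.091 False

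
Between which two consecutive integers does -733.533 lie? -734 and -733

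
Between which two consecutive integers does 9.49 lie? 9 and 10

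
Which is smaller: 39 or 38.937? 38.937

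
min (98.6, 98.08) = 98.08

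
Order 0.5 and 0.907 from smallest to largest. 0.5, 0.907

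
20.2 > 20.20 False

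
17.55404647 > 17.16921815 True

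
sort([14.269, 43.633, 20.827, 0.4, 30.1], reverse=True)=[43.633, 30.1, 20.827, 14.269, 0.4]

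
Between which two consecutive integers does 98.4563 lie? 98 and 99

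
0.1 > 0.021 True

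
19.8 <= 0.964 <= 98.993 False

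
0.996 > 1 False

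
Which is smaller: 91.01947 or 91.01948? 91.01947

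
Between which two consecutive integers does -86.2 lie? -87 and -86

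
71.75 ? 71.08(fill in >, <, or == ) >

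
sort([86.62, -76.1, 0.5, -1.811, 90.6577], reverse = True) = [90.6577, 86.62, 0.5, -1.811, -76.1]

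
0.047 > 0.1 False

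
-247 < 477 True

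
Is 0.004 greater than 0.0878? No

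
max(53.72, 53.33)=53.72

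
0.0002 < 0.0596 True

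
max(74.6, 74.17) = 74.6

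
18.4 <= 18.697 True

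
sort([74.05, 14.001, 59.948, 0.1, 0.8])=[0.1, 0.8, 14.001, 59.948, 74.05]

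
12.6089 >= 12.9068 False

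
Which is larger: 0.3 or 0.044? 0.3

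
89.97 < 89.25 False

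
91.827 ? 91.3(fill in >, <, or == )>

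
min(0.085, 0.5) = 0.085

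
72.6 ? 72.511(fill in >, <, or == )>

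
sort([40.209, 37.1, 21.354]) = [21.354, 37.1, 40.209]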